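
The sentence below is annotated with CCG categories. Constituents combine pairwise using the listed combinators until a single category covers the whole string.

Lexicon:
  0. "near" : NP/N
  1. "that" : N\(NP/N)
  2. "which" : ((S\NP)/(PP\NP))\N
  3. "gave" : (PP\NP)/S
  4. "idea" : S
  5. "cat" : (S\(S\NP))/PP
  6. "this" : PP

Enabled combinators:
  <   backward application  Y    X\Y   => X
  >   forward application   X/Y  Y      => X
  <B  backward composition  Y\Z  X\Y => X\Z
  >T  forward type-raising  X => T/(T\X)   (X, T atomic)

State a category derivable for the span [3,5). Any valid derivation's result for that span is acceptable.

[0,7] S   <
  [0,5] S\NP   >
    [0,3] (S\NP)/(PP\NP)   <
      [0,2] N   <
        [0,1] "near" : NP/N
        [1,2] "that" : N\(NP/N)
      [2,3] "which" : ((S\NP)/(PP\NP))\N
    [3,5] PP\NP   >
      [3,4] "gave" : (PP\NP)/S
      [4,5] "idea" : S
  [5,7] S\(S\NP)   >
    [5,6] "cat" : (S\(S\NP))/PP
    [6,7] "this" : PP

PP\NP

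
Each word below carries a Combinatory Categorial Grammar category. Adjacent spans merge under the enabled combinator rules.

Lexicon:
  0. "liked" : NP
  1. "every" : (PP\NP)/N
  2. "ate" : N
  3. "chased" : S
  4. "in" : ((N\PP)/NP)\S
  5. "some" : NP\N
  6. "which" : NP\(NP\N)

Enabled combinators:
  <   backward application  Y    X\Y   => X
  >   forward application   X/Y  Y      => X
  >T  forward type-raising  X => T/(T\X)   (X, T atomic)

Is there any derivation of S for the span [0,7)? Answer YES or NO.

NO

NP (PP\NP)/N N S ((N\PP)/NP)\S NP\N NP\(NP\N)
CKY chart[0,7] = {N, N/(N\N), NP/(NP\N), PP/(PP\N), S/(S\N)}; S ∉ chart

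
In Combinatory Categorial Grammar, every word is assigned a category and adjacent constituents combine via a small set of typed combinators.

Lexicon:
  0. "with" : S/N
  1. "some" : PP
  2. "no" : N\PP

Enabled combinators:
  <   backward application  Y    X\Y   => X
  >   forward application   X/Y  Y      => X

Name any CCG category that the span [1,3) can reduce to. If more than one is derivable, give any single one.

N

[0,3] S   >
  [0,1] "with" : S/N
  [1,3] N   <
    [1,2] "some" : PP
    [2,3] "no" : N\PP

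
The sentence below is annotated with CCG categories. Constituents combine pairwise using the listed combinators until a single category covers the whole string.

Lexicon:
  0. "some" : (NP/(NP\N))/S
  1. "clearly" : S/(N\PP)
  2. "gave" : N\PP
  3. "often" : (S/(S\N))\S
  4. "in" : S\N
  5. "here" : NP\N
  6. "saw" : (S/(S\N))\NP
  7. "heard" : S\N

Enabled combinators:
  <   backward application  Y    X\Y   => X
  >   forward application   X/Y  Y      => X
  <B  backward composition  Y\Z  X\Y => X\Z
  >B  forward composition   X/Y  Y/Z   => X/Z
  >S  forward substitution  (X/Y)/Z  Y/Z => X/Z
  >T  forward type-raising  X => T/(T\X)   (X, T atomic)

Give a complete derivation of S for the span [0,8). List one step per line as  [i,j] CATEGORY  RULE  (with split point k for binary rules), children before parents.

[0,1] (NP/(NP\N))/S  lex  "some"
[1,2] S/(N\PP)  lex  "clearly"
[2,3] N\PP  lex  "gave"
[1,3] S  >  k=2
[3,4] (S/(S\N))\S  lex  "often"
[1,4] S/(S\N)  <  k=3
[4,5] S\N  lex  "in"
[1,5] S  >  k=4
[0,5] NP/(NP\N)  >  k=1
[5,6] NP\N  lex  "here"
[0,6] NP  >  k=5
[6,7] (S/(S\N))\NP  lex  "saw"
[0,7] S/(S\N)  <  k=6
[7,8] S\N  lex  "heard"
[0,8] S  >  k=7

[0,8] S   >
  [0,7] S/(S\N)   <
    [0,6] NP   >
      [0,5] NP/(NP\N)   >
        [0,1] "some" : (NP/(NP\N))/S
        [1,5] S   >
          [1,4] S/(S\N)   <
            [1,3] S   >
              [1,2] "clearly" : S/(N\PP)
              [2,3] "gave" : N\PP
            [3,4] "often" : (S/(S\N))\S
          [4,5] "in" : S\N
      [5,6] "here" : NP\N
    [6,7] "saw" : (S/(S\N))\NP
  [7,8] "heard" : S\N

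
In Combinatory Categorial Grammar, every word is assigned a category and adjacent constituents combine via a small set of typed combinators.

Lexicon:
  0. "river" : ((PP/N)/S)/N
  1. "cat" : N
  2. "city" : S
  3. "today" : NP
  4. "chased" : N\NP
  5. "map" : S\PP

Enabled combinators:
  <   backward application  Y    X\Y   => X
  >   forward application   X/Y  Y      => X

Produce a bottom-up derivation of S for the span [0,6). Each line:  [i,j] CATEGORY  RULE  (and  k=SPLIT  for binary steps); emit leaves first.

[0,1] ((PP/N)/S)/N  lex  "river"
[1,2] N  lex  "cat"
[0,2] (PP/N)/S  >  k=1
[2,3] S  lex  "city"
[0,3] PP/N  >  k=2
[3,4] NP  lex  "today"
[4,5] N\NP  lex  "chased"
[3,5] N  <  k=4
[0,5] PP  >  k=3
[5,6] S\PP  lex  "map"
[0,6] S  <  k=5

[0,6] S   <
  [0,5] PP   >
    [0,3] PP/N   >
      [0,2] (PP/N)/S   >
        [0,1] "river" : ((PP/N)/S)/N
        [1,2] "cat" : N
      [2,3] "city" : S
    [3,5] N   <
      [3,4] "today" : NP
      [4,5] "chased" : N\NP
  [5,6] "map" : S\PP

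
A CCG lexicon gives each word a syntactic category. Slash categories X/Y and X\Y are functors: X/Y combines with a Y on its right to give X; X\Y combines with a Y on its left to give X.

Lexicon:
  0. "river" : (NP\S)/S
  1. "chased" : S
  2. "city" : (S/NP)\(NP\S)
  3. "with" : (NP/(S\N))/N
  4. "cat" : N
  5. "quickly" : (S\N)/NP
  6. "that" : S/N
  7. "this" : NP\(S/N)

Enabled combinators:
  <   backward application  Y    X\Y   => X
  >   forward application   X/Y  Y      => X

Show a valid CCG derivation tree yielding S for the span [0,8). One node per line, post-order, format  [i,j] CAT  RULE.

[0,8] S   >
  [0,3] S/NP   <
    [0,2] NP\S   >
      [0,1] "river" : (NP\S)/S
      [1,2] "chased" : S
    [2,3] "city" : (S/NP)\(NP\S)
  [3,8] NP   >
    [3,5] NP/(S\N)   >
      [3,4] "with" : (NP/(S\N))/N
      [4,5] "cat" : N
    [5,8] S\N   >
      [5,6] "quickly" : (S\N)/NP
      [6,8] NP   <
        [6,7] "that" : S/N
        [7,8] "this" : NP\(S/N)

[0,1] (NP\S)/S  lex  "river"
[1,2] S  lex  "chased"
[0,2] NP\S  >  k=1
[2,3] (S/NP)\(NP\S)  lex  "city"
[0,3] S/NP  <  k=2
[3,4] (NP/(S\N))/N  lex  "with"
[4,5] N  lex  "cat"
[3,5] NP/(S\N)  >  k=4
[5,6] (S\N)/NP  lex  "quickly"
[6,7] S/N  lex  "that"
[7,8] NP\(S/N)  lex  "this"
[6,8] NP  <  k=7
[5,8] S\N  >  k=6
[3,8] NP  >  k=5
[0,8] S  >  k=3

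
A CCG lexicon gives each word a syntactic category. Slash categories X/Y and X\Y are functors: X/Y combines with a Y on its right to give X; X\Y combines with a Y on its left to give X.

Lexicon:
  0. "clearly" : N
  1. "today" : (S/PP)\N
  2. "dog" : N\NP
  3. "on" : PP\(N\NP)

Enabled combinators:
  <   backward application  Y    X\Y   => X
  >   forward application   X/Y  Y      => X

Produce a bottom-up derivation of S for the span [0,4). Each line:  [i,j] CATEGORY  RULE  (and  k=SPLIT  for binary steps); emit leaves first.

[0,1] N  lex  "clearly"
[1,2] (S/PP)\N  lex  "today"
[0,2] S/PP  <  k=1
[2,3] N\NP  lex  "dog"
[3,4] PP\(N\NP)  lex  "on"
[2,4] PP  <  k=3
[0,4] S  >  k=2

[0,4] S   >
  [0,2] S/PP   <
    [0,1] "clearly" : N
    [1,2] "today" : (S/PP)\N
  [2,4] PP   <
    [2,3] "dog" : N\NP
    [3,4] "on" : PP\(N\NP)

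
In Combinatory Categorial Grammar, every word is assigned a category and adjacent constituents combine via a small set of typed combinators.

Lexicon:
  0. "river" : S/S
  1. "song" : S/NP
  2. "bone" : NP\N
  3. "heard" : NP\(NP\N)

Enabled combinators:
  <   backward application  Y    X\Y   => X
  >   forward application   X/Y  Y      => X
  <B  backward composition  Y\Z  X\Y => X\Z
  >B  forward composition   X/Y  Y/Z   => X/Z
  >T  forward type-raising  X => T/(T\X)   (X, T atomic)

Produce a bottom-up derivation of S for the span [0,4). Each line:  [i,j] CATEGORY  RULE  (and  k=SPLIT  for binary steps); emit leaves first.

[0,1] S/S  lex  "river"
[1,2] S/NP  lex  "song"
[0,2] S/NP  >B  k=1
[2,3] NP\N  lex  "bone"
[3,4] NP\(NP\N)  lex  "heard"
[2,4] NP  <  k=3
[0,4] S  >  k=2

[0,4] S   >
  [0,2] S/NP   >B
    [0,1] "river" : S/S
    [1,2] "song" : S/NP
  [2,4] NP   <
    [2,3] "bone" : NP\N
    [3,4] "heard" : NP\(NP\N)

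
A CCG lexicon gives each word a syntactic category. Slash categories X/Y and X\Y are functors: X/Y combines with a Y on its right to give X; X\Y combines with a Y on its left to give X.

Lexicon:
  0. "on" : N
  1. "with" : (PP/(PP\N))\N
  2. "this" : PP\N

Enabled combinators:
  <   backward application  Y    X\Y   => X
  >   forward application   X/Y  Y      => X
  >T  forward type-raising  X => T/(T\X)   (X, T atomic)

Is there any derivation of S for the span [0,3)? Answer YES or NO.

N (PP/(PP\N))\N PP\N
CKY chart[0,3] = {N/(N\PP), NP/(NP\PP), PP, PP/(PP\PP), S/(S\PP)}; S ∉ chart

NO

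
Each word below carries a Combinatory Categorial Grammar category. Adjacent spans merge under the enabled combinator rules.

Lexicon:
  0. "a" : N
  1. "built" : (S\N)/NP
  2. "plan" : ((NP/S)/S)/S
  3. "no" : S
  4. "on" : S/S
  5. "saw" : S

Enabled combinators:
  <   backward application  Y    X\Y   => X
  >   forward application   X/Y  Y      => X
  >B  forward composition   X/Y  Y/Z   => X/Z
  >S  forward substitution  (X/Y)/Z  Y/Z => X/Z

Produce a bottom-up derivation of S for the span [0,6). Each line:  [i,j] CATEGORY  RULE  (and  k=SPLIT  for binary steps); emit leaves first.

[0,1] N  lex  "a"
[1,2] (S\N)/NP  lex  "built"
[2,3] ((NP/S)/S)/S  lex  "plan"
[3,4] S  lex  "no"
[2,4] (NP/S)/S  >  k=3
[4,5] S/S  lex  "on"
[2,5] NP/S  >S  k=4
[5,6] S  lex  "saw"
[2,6] NP  >  k=5
[1,6] S\N  >  k=2
[0,6] S  <  k=1

[0,6] S   <
  [0,1] "a" : N
  [1,6] S\N   >
    [1,2] "built" : (S\N)/NP
    [2,6] NP   >
      [2,5] NP/S   >S
        [2,4] (NP/S)/S   >
          [2,3] "plan" : ((NP/S)/S)/S
          [3,4] "no" : S
        [4,5] "on" : S/S
      [5,6] "saw" : S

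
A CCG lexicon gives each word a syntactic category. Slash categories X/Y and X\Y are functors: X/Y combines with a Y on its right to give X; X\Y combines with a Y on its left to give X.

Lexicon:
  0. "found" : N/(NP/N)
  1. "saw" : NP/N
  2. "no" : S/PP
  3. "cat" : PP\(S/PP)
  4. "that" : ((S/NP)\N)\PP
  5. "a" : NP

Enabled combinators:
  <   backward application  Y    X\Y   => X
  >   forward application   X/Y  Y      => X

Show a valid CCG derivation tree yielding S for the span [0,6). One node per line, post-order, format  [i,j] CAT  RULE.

[0,1] N/(NP/N)  lex  "found"
[1,2] NP/N  lex  "saw"
[0,2] N  >  k=1
[2,3] S/PP  lex  "no"
[3,4] PP\(S/PP)  lex  "cat"
[2,4] PP  <  k=3
[4,5] ((S/NP)\N)\PP  lex  "that"
[2,5] (S/NP)\N  <  k=4
[0,5] S/NP  <  k=2
[5,6] NP  lex  "a"
[0,6] S  >  k=5

[0,6] S   >
  [0,5] S/NP   <
    [0,2] N   >
      [0,1] "found" : N/(NP/N)
      [1,2] "saw" : NP/N
    [2,5] (S/NP)\N   <
      [2,4] PP   <
        [2,3] "no" : S/PP
        [3,4] "cat" : PP\(S/PP)
      [4,5] "that" : ((S/NP)\N)\PP
  [5,6] "a" : NP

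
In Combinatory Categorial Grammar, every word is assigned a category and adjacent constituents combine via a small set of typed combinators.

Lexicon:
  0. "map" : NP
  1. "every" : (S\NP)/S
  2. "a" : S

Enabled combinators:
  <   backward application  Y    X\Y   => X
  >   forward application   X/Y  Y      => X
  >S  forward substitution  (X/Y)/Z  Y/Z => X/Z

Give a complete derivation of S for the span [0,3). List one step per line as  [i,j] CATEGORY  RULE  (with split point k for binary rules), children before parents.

[0,3] S   <
  [0,1] "map" : NP
  [1,3] S\NP   >
    [1,2] "every" : (S\NP)/S
    [2,3] "a" : S

[0,1] NP  lex  "map"
[1,2] (S\NP)/S  lex  "every"
[2,3] S  lex  "a"
[1,3] S\NP  >  k=2
[0,3] S  <  k=1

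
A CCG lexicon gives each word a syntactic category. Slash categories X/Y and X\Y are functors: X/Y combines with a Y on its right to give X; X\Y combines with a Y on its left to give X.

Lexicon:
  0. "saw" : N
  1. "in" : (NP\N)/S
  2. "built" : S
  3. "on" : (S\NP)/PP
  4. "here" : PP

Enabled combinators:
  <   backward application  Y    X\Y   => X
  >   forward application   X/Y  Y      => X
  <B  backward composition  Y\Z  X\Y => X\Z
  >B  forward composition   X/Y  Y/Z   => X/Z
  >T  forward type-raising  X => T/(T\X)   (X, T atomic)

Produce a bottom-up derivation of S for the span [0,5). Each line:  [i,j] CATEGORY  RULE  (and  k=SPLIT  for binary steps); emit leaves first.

[0,5] S   <
  [0,1] "saw" : N
  [1,5] S\N   <B
    [1,3] NP\N   >
      [1,2] "in" : (NP\N)/S
      [2,3] "built" : S
    [3,5] S\NP   >
      [3,4] "on" : (S\NP)/PP
      [4,5] "here" : PP

[0,1] N  lex  "saw"
[1,2] (NP\N)/S  lex  "in"
[2,3] S  lex  "built"
[1,3] NP\N  >  k=2
[3,4] (S\NP)/PP  lex  "on"
[4,5] PP  lex  "here"
[3,5] S\NP  >  k=4
[1,5] S\N  <B  k=3
[0,5] S  <  k=1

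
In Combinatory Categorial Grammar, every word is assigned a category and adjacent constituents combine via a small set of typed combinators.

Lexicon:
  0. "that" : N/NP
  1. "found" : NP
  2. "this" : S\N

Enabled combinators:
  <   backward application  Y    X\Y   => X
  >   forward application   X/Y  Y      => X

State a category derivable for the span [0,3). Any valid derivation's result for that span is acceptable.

S

[0,3] S   <
  [0,2] N   >
    [0,1] "that" : N/NP
    [1,2] "found" : NP
  [2,3] "this" : S\N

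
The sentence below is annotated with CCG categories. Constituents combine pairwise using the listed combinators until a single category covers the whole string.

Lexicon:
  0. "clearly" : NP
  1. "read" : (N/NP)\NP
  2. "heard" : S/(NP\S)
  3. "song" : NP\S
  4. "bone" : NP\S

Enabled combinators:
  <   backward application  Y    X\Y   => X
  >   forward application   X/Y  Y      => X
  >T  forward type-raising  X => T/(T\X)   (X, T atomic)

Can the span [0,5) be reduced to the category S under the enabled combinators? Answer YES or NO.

NP (N/NP)\NP S/(NP\S) NP\S NP\S
CKY chart[0,5] = {N, N/(N\N), NP/(NP\N), PP/(PP\N), S/(S\N)}; S ∉ chart

NO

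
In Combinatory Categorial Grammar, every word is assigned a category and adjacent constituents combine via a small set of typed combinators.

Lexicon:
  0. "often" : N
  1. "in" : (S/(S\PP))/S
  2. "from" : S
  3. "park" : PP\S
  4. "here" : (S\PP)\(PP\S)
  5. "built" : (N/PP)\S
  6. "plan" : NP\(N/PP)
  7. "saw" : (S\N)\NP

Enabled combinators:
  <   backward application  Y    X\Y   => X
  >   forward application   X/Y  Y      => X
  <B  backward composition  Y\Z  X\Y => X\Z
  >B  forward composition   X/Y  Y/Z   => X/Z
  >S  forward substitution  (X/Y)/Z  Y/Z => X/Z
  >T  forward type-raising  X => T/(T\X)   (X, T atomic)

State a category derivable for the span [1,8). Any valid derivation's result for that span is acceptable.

[0,8] S   <
  [0,1] "often" : N
  [1,8] S\N   <
    [1,7] NP   <
      [1,5] S   >
        [1,3] S/(S\PP)   >
          [1,2] "in" : (S/(S\PP))/S
          [2,3] "from" : S
        [3,5] S\PP   <
          [3,4] "park" : PP\S
          [4,5] "here" : (S\PP)\(PP\S)
      [5,7] NP\S   <B
        [5,6] "built" : (N/PP)\S
        [6,7] "plan" : NP\(N/PP)
    [7,8] "saw" : (S\N)\NP

S\N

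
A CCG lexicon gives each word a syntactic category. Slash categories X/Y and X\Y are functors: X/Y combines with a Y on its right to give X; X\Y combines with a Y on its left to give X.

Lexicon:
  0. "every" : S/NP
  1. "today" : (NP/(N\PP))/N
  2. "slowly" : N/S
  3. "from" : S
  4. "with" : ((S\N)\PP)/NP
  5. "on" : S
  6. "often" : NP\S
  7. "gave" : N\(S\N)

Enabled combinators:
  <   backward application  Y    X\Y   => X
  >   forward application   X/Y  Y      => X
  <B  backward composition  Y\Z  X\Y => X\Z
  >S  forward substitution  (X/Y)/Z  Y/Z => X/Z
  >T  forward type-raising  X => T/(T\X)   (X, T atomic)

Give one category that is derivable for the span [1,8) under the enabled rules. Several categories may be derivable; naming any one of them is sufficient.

NP

[0,8] S   >
  [0,1] "every" : S/NP
  [1,8] NP   >
    [1,4] NP/(N\PP)   >
      [1,2] "today" : (NP/(N\PP))/N
      [2,4] N   >
        [2,3] "slowly" : N/S
        [3,4] "from" : S
    [4,8] N\PP   <B
      [4,7] (S\N)\PP   >
        [4,5] "with" : ((S\N)\PP)/NP
        [5,7] NP   <
          [5,6] "on" : S
          [6,7] "often" : NP\S
      [7,8] "gave" : N\(S\N)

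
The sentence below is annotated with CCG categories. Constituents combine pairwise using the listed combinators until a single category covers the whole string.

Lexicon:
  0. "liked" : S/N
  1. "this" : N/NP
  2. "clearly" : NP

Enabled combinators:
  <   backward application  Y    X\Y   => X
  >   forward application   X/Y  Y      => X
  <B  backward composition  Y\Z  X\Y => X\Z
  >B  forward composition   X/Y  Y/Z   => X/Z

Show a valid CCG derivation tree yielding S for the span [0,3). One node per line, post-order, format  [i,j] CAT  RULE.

[0,1] S/N  lex  "liked"
[1,2] N/NP  lex  "this"
[0,2] S/NP  >B  k=1
[2,3] NP  lex  "clearly"
[0,3] S  >  k=2

[0,3] S   >
  [0,2] S/NP   >B
    [0,1] "liked" : S/N
    [1,2] "this" : N/NP
  [2,3] "clearly" : NP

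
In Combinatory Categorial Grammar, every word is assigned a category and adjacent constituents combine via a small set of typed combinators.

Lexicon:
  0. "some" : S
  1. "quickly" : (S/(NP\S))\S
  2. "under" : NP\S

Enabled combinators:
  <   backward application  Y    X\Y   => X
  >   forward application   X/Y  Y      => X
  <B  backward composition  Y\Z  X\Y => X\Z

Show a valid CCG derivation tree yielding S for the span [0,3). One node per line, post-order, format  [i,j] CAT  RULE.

[0,3] S   >
  [0,2] S/(NP\S)   <
    [0,1] "some" : S
    [1,2] "quickly" : (S/(NP\S))\S
  [2,3] "under" : NP\S

[0,1] S  lex  "some"
[1,2] (S/(NP\S))\S  lex  "quickly"
[0,2] S/(NP\S)  <  k=1
[2,3] NP\S  lex  "under"
[0,3] S  >  k=2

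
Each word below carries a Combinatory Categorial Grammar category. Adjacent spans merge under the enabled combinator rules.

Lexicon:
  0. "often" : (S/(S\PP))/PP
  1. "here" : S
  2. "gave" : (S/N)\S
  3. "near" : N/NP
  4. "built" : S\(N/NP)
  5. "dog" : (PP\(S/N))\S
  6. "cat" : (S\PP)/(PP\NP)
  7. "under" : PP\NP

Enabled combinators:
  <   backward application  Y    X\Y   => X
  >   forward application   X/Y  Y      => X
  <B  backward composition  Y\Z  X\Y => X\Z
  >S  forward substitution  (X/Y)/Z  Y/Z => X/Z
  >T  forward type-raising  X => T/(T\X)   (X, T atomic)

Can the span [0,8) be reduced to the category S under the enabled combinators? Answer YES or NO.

[0,8] S   >
  [0,6] S/(S\PP)   >
    [0,1] "often" : (S/(S\PP))/PP
    [1,6] PP   <
      [1,3] S/N   <
        [1,2] "here" : S
        [2,3] "gave" : (S/N)\S
      [3,6] PP\(S/N)   <
        [3,5] S   <
          [3,4] "near" : N/NP
          [4,5] "built" : S\(N/NP)
        [5,6] "dog" : (PP\(S/N))\S
  [6,8] S\PP   >
    [6,7] "cat" : (S\PP)/(PP\NP)
    [7,8] "under" : PP\NP

YES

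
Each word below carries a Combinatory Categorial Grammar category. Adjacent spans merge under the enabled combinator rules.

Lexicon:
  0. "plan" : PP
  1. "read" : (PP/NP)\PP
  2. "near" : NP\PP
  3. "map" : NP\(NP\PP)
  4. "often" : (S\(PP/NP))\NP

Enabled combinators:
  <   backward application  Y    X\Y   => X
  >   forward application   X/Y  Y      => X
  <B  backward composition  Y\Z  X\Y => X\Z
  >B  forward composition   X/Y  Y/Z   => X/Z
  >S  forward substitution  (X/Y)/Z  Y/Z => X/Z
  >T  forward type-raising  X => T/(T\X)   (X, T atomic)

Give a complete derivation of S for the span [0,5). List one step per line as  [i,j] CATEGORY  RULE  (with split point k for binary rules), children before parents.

[0,5] S   <
  [0,1] "plan" : PP
  [1,5] S\PP   <B
    [1,2] "read" : (PP/NP)\PP
    [2,5] S\(PP/NP)   <
      [2,4] NP   <
        [2,3] "near" : NP\PP
        [3,4] "map" : NP\(NP\PP)
      [4,5] "often" : (S\(PP/NP))\NP

[0,1] PP  lex  "plan"
[1,2] (PP/NP)\PP  lex  "read"
[2,3] NP\PP  lex  "near"
[3,4] NP\(NP\PP)  lex  "map"
[2,4] NP  <  k=3
[4,5] (S\(PP/NP))\NP  lex  "often"
[2,5] S\(PP/NP)  <  k=4
[1,5] S\PP  <B  k=2
[0,5] S  <  k=1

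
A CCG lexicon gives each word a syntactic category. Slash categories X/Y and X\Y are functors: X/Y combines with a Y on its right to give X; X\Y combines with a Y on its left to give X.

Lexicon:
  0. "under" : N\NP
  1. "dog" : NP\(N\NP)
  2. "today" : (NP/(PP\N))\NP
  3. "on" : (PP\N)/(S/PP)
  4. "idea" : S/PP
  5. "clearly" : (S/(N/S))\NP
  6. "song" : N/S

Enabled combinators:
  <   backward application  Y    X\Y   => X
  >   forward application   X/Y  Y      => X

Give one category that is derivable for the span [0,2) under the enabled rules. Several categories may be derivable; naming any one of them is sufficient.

NP

[0,7] S   >
  [0,6] S/(N/S)   <
    [0,5] NP   >
      [0,3] NP/(PP\N)   <
        [0,2] NP   <
          [0,1] "under" : N\NP
          [1,2] "dog" : NP\(N\NP)
        [2,3] "today" : (NP/(PP\N))\NP
      [3,5] PP\N   >
        [3,4] "on" : (PP\N)/(S/PP)
        [4,5] "idea" : S/PP
    [5,6] "clearly" : (S/(N/S))\NP
  [6,7] "song" : N/S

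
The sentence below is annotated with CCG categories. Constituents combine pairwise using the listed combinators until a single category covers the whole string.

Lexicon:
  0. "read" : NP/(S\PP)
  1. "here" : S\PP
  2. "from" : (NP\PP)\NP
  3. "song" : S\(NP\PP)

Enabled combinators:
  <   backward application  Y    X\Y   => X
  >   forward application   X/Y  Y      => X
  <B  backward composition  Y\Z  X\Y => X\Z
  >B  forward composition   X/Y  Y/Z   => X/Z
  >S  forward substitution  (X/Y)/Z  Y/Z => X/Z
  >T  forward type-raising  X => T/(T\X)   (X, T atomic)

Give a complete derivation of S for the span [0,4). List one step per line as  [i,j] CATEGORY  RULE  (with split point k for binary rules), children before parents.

[0,1] NP/(S\PP)  lex  "read"
[1,2] S\PP  lex  "here"
[0,2] NP  >  k=1
[2,3] (NP\PP)\NP  lex  "from"
[3,4] S\(NP\PP)  lex  "song"
[2,4] S\NP  <B  k=3
[0,4] S  <  k=2

[0,4] S   <
  [0,2] NP   >
    [0,1] "read" : NP/(S\PP)
    [1,2] "here" : S\PP
  [2,4] S\NP   <B
    [2,3] "from" : (NP\PP)\NP
    [3,4] "song" : S\(NP\PP)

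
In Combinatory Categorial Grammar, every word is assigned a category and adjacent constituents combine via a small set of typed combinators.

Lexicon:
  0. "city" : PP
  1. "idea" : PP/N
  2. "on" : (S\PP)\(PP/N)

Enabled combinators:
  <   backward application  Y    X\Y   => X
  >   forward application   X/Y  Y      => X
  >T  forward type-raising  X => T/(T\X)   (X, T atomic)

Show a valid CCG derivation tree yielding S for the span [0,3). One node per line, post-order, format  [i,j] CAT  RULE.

[0,3] S   >
  [0,1] S/(S\PP)   >T
    [0,1] "city" : PP
  [1,3] S\PP   <
    [1,2] "idea" : PP/N
    [2,3] "on" : (S\PP)\(PP/N)

[0,1] PP  lex  "city"
[0,1] S/(S\PP)  >T
[1,2] PP/N  lex  "idea"
[2,3] (S\PP)\(PP/N)  lex  "on"
[1,3] S\PP  <  k=2
[0,3] S  >  k=1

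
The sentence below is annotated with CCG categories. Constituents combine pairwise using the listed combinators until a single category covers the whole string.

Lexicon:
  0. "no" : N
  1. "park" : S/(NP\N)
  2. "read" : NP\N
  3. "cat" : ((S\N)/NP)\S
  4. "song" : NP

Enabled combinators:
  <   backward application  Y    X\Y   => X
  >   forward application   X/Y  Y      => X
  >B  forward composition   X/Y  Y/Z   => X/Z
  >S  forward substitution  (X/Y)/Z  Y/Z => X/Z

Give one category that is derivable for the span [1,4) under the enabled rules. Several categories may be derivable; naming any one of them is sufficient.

(S\N)/NP

[0,5] S   <
  [0,1] "no" : N
  [1,5] S\N   >
    [1,4] (S\N)/NP   <
      [1,3] S   >
        [1,2] "park" : S/(NP\N)
        [2,3] "read" : NP\N
      [3,4] "cat" : ((S\N)/NP)\S
    [4,5] "song" : NP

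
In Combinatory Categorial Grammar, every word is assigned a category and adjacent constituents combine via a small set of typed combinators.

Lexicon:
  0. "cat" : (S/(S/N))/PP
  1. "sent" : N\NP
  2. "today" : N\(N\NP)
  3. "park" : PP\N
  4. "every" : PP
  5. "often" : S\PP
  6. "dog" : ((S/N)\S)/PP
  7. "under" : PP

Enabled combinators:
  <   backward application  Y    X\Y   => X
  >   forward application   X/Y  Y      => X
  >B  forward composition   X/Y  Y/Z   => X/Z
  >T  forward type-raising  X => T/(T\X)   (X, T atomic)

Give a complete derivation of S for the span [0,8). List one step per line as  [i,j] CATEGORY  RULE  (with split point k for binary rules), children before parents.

[0,1] (S/(S/N))/PP  lex  "cat"
[1,2] N\NP  lex  "sent"
[2,3] N\(N\NP)  lex  "today"
[1,3] N  <  k=2
[3,4] PP\N  lex  "park"
[1,4] PP  <  k=3
[0,4] S/(S/N)  >  k=1
[4,5] PP  lex  "every"
[5,6] S\PP  lex  "often"
[4,6] S  <  k=5
[6,7] ((S/N)\S)/PP  lex  "dog"
[7,8] PP  lex  "under"
[6,8] (S/N)\S  >  k=7
[4,8] S/N  <  k=6
[0,8] S  >  k=4

[0,8] S   >
  [0,4] S/(S/N)   >
    [0,1] "cat" : (S/(S/N))/PP
    [1,4] PP   <
      [1,3] N   <
        [1,2] "sent" : N\NP
        [2,3] "today" : N\(N\NP)
      [3,4] "park" : PP\N
  [4,8] S/N   <
    [4,6] S   <
      [4,5] "every" : PP
      [5,6] "often" : S\PP
    [6,8] (S/N)\S   >
      [6,7] "dog" : ((S/N)\S)/PP
      [7,8] "under" : PP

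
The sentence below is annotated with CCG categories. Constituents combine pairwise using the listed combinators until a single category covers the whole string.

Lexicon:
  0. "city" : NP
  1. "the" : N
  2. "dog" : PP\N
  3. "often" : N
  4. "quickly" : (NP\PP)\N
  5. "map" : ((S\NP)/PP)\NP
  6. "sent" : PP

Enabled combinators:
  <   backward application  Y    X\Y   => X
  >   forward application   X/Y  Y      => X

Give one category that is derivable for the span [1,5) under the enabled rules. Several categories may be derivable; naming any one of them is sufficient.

NP

[0,7] S   <
  [0,1] "city" : NP
  [1,7] S\NP   >
    [1,6] (S\NP)/PP   <
      [1,5] NP   <
        [1,3] PP   <
          [1,2] "the" : N
          [2,3] "dog" : PP\N
        [3,5] NP\PP   <
          [3,4] "often" : N
          [4,5] "quickly" : (NP\PP)\N
      [5,6] "map" : ((S\NP)/PP)\NP
    [6,7] "sent" : PP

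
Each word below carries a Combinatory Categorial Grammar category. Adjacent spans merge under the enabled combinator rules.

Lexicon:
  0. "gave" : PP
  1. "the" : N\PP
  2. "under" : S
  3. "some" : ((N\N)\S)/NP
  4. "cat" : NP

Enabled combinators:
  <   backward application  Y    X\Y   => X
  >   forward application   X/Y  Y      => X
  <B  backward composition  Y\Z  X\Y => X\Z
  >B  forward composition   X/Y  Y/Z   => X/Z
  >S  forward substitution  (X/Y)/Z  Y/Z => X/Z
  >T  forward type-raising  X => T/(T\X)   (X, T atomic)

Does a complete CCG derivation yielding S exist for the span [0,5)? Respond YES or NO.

PP N\PP S ((N\N)\S)/NP NP
CKY chart[0,5] = {N, N/(N\N), NP/(NP\N), PP/(PP\N), S/(S\N)}; S ∉ chart

NO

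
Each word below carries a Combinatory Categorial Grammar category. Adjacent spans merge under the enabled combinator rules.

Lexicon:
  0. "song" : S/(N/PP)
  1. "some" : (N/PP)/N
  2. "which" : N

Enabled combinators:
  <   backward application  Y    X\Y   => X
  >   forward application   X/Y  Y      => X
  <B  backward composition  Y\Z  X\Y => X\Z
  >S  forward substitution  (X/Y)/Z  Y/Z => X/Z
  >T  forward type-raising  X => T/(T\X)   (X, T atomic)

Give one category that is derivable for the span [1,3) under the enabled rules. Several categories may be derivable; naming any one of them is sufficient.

N/PP

[0,3] S   >
  [0,1] "song" : S/(N/PP)
  [1,3] N/PP   >
    [1,2] "some" : (N/PP)/N
    [2,3] "which" : N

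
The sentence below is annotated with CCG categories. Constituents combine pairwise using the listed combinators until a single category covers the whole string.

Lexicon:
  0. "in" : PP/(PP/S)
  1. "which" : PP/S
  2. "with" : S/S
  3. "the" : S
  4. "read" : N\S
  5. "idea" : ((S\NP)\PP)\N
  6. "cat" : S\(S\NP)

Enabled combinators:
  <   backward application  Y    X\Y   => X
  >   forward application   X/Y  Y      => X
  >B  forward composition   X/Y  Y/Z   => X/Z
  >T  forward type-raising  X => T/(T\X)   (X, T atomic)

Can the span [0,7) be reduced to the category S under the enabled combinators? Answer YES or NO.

[0,7] S   <
  [0,6] S\NP   <
    [0,3] PP   >
      [0,1] "in" : PP/(PP/S)
      [1,3] PP/S   >B
        [1,2] "which" : PP/S
        [2,3] "with" : S/S
    [3,6] (S\NP)\PP   <
      [3,5] N   >
        [3,4] N/(N\S)   >T
          [3,4] "the" : S
        [4,5] "read" : N\S
      [5,6] "idea" : ((S\NP)\PP)\N
  [6,7] "cat" : S\(S\NP)

YES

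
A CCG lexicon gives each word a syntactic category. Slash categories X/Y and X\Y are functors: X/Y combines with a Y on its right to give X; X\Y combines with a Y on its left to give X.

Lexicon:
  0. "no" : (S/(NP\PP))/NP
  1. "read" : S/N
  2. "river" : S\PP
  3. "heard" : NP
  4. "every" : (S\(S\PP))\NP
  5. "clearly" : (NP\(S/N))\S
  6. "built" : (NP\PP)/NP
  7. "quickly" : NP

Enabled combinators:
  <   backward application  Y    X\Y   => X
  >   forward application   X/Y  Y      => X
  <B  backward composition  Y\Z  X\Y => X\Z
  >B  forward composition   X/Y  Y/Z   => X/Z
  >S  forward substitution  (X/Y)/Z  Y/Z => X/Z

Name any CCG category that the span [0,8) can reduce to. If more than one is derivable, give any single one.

[0,8] S   >
  [0,6] S/(NP\PP)   >
    [0,1] "no" : (S/(NP\PP))/NP
    [1,6] NP   <
      [1,2] "read" : S/N
      [2,6] NP\(S/N)   <
        [2,5] S   <
          [2,3] "river" : S\PP
          [3,5] S\(S\PP)   <
            [3,4] "heard" : NP
            [4,5] "every" : (S\(S\PP))\NP
        [5,6] "clearly" : (NP\(S/N))\S
  [6,8] NP\PP   >
    [6,7] "built" : (NP\PP)/NP
    [7,8] "quickly" : NP

S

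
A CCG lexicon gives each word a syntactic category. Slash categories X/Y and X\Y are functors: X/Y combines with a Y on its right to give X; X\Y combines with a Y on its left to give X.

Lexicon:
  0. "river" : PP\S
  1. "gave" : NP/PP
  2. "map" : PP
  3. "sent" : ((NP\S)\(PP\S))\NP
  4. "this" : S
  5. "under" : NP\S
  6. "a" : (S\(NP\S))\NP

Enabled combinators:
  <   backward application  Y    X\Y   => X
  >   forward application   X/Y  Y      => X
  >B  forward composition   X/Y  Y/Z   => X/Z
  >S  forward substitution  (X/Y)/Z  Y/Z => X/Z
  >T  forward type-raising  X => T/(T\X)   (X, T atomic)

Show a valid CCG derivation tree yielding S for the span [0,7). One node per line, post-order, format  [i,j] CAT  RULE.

[0,7] S   <
  [0,4] NP\S   <
    [0,1] "river" : PP\S
    [1,4] (NP\S)\(PP\S)   <
      [1,3] NP   >
        [1,2] "gave" : NP/PP
        [2,3] "map" : PP
      [3,4] "sent" : ((NP\S)\(PP\S))\NP
  [4,7] S\(NP\S)   <
    [4,6] NP   >
      [4,5] NP/(NP\S)   >T
        [4,5] "this" : S
      [5,6] "under" : NP\S
    [6,7] "a" : (S\(NP\S))\NP

[0,1] PP\S  lex  "river"
[1,2] NP/PP  lex  "gave"
[2,3] PP  lex  "map"
[1,3] NP  >  k=2
[3,4] ((NP\S)\(PP\S))\NP  lex  "sent"
[1,4] (NP\S)\(PP\S)  <  k=3
[0,4] NP\S  <  k=1
[4,5] S  lex  "this"
[4,5] NP/(NP\S)  >T
[5,6] NP\S  lex  "under"
[4,6] NP  >  k=5
[6,7] (S\(NP\S))\NP  lex  "a"
[4,7] S\(NP\S)  <  k=6
[0,7] S  <  k=4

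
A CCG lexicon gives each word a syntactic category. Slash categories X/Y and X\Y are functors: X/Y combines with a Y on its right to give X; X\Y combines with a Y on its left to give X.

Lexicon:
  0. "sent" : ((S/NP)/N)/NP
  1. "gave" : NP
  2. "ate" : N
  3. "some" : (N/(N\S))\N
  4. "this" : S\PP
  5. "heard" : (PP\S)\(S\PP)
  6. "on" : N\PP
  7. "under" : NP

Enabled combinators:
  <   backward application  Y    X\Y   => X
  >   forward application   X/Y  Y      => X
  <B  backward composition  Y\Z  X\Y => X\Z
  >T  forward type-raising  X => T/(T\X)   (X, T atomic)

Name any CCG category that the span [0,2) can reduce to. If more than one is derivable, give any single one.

[0,8] S   >
  [0,7] S/NP   >
    [0,2] (S/NP)/N   >
      [0,1] "sent" : ((S/NP)/N)/NP
      [1,2] "gave" : NP
    [2,7] N   >
      [2,4] N/(N\S)   <
        [2,3] "ate" : N
        [3,4] "some" : (N/(N\S))\N
      [4,7] N\S   <B
        [4,6] PP\S   <
          [4,5] "this" : S\PP
          [5,6] "heard" : (PP\S)\(S\PP)
        [6,7] "on" : N\PP
  [7,8] "under" : NP

(S/NP)/N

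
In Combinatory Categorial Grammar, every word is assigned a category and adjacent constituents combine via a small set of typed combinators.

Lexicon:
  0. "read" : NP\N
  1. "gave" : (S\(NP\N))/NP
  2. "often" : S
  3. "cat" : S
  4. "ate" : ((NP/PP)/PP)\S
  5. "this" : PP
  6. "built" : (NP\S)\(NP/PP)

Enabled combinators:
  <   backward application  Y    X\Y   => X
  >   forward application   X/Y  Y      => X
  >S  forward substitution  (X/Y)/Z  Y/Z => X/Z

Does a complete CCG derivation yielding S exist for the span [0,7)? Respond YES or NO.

[0,7] S   <
  [0,1] "read" : NP\N
  [1,7] S\(NP\N)   >
    [1,2] "gave" : (S\(NP\N))/NP
    [2,7] NP   <
      [2,3] "often" : S
      [3,7] NP\S   <
        [3,6] NP/PP   >
          [3,5] (NP/PP)/PP   <
            [3,4] "cat" : S
            [4,5] "ate" : ((NP/PP)/PP)\S
          [5,6] "this" : PP
        [6,7] "built" : (NP\S)\(NP/PP)

YES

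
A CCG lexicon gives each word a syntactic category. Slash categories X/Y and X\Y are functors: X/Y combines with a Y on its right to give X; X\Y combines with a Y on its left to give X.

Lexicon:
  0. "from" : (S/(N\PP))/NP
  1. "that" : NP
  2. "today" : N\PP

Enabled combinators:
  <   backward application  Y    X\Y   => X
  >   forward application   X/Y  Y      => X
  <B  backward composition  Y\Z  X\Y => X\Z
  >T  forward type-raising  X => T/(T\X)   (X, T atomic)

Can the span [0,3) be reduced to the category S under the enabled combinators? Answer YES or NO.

[0,3] S   >
  [0,2] S/(N\PP)   >
    [0,1] "from" : (S/(N\PP))/NP
    [1,2] "that" : NP
  [2,3] "today" : N\PP

YES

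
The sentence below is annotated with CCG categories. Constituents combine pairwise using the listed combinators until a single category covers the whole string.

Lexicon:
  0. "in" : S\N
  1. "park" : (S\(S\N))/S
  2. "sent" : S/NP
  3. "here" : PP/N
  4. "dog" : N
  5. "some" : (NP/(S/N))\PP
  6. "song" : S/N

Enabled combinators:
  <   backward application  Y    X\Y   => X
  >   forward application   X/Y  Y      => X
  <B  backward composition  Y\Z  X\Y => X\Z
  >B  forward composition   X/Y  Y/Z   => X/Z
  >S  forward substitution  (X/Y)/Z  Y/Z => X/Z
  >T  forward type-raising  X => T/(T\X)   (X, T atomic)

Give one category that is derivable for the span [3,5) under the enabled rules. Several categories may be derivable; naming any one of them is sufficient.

PP

[0,7] S   <
  [0,1] "in" : S\N
  [1,7] S\(S\N)   >
    [1,2] "park" : (S\(S\N))/S
    [2,7] S   >
      [2,3] "sent" : S/NP
      [3,7] NP   >
        [3,6] NP/(S/N)   <
          [3,5] PP   >
            [3,4] "here" : PP/N
            [4,5] "dog" : N
          [5,6] "some" : (NP/(S/N))\PP
        [6,7] "song" : S/N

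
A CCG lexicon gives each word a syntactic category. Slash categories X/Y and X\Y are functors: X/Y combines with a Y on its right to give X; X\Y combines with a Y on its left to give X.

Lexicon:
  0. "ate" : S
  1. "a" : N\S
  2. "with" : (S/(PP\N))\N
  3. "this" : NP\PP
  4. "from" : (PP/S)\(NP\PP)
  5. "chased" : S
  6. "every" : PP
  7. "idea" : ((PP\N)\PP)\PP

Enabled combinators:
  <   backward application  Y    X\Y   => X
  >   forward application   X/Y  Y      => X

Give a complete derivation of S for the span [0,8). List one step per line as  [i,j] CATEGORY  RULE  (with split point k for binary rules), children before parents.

[0,1] S  lex  "ate"
[1,2] N\S  lex  "a"
[0,2] N  <  k=1
[2,3] (S/(PP\N))\N  lex  "with"
[0,3] S/(PP\N)  <  k=2
[3,4] NP\PP  lex  "this"
[4,5] (PP/S)\(NP\PP)  lex  "from"
[3,5] PP/S  <  k=4
[5,6] S  lex  "chased"
[3,6] PP  >  k=5
[6,7] PP  lex  "every"
[7,8] ((PP\N)\PP)\PP  lex  "idea"
[6,8] (PP\N)\PP  <  k=7
[3,8] PP\N  <  k=6
[0,8] S  >  k=3

[0,8] S   >
  [0,3] S/(PP\N)   <
    [0,2] N   <
      [0,1] "ate" : S
      [1,2] "a" : N\S
    [2,3] "with" : (S/(PP\N))\N
  [3,8] PP\N   <
    [3,6] PP   >
      [3,5] PP/S   <
        [3,4] "this" : NP\PP
        [4,5] "from" : (PP/S)\(NP\PP)
      [5,6] "chased" : S
    [6,8] (PP\N)\PP   <
      [6,7] "every" : PP
      [7,8] "idea" : ((PP\N)\PP)\PP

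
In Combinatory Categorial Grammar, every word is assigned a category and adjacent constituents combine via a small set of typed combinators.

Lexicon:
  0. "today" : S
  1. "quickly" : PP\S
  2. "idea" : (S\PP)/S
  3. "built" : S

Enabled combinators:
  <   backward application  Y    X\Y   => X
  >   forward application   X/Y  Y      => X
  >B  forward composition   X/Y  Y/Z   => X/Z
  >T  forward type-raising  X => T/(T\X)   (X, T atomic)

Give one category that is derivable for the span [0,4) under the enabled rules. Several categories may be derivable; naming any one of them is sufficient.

[0,4] S   <
  [0,2] PP   >
    [0,1] PP/(PP\S)   >T
      [0,1] "today" : S
    [1,2] "quickly" : PP\S
  [2,4] S\PP   >
    [2,3] "idea" : (S\PP)/S
    [3,4] "built" : S

S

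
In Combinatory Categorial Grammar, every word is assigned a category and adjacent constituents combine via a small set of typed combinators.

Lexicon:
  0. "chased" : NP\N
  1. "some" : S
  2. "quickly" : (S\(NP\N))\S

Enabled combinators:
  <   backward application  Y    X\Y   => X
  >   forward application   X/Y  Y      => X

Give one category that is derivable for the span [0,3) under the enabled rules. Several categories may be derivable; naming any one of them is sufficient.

[0,3] S   <
  [0,1] "chased" : NP\N
  [1,3] S\(NP\N)   <
    [1,2] "some" : S
    [2,3] "quickly" : (S\(NP\N))\S

S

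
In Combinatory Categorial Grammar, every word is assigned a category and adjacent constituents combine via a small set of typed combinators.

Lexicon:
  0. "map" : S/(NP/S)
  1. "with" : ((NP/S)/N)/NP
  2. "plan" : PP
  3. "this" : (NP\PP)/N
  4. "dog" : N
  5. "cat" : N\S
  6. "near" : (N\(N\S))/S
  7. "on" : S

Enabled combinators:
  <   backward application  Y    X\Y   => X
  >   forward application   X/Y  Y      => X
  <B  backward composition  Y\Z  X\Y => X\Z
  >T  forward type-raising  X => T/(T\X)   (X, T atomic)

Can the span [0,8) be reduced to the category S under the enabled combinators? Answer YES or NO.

[0,8] S   >
  [0,1] "map" : S/(NP/S)
  [1,8] NP/S   >
    [1,5] (NP/S)/N   >
      [1,2] "with" : ((NP/S)/N)/NP
      [2,5] NP   >
        [2,3] NP/(NP\PP)   >T
          [2,3] "plan" : PP
        [3,5] NP\PP   >
          [3,4] "this" : (NP\PP)/N
          [4,5] "dog" : N
    [5,8] N   <
      [5,6] "cat" : N\S
      [6,8] N\(N\S)   >
        [6,7] "near" : (N\(N\S))/S
        [7,8] "on" : S

YES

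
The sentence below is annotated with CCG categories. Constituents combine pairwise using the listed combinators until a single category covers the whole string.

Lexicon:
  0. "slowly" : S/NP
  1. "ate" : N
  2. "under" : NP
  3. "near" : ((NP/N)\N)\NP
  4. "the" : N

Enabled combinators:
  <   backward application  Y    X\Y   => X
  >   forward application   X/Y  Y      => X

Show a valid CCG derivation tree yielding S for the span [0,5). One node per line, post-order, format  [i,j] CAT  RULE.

[0,1] S/NP  lex  "slowly"
[1,2] N  lex  "ate"
[2,3] NP  lex  "under"
[3,4] ((NP/N)\N)\NP  lex  "near"
[2,4] (NP/N)\N  <  k=3
[1,4] NP/N  <  k=2
[4,5] N  lex  "the"
[1,5] NP  >  k=4
[0,5] S  >  k=1

[0,5] S   >
  [0,1] "slowly" : S/NP
  [1,5] NP   >
    [1,4] NP/N   <
      [1,2] "ate" : N
      [2,4] (NP/N)\N   <
        [2,3] "under" : NP
        [3,4] "near" : ((NP/N)\N)\NP
    [4,5] "the" : N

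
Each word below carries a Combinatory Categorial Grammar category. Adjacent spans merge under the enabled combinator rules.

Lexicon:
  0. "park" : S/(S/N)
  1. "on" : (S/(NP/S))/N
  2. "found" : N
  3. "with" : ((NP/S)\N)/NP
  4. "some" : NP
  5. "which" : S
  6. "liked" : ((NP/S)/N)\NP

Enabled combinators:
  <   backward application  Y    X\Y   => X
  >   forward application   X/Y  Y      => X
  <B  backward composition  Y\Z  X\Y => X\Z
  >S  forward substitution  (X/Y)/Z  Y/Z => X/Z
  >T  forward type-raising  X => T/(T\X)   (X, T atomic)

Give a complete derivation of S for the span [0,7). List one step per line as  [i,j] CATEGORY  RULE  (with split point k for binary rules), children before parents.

[0,1] S/(S/N)  lex  "park"
[1,2] (S/(NP/S))/N  lex  "on"
[2,3] N  lex  "found"
[3,4] ((NP/S)\N)/NP  lex  "with"
[4,5] NP  lex  "some"
[3,5] (NP/S)\N  >  k=4
[2,5] NP/S  <  k=3
[5,6] S  lex  "which"
[2,6] NP  >  k=5
[6,7] ((NP/S)/N)\NP  lex  "liked"
[2,7] (NP/S)/N  <  k=6
[1,7] S/N  >S  k=2
[0,7] S  >  k=1

[0,7] S   >
  [0,1] "park" : S/(S/N)
  [1,7] S/N   >S
    [1,2] "on" : (S/(NP/S))/N
    [2,7] (NP/S)/N   <
      [2,6] NP   >
        [2,5] NP/S   <
          [2,3] "found" : N
          [3,5] (NP/S)\N   >
            [3,4] "with" : ((NP/S)\N)/NP
            [4,5] "some" : NP
        [5,6] "which" : S
      [6,7] "liked" : ((NP/S)/N)\NP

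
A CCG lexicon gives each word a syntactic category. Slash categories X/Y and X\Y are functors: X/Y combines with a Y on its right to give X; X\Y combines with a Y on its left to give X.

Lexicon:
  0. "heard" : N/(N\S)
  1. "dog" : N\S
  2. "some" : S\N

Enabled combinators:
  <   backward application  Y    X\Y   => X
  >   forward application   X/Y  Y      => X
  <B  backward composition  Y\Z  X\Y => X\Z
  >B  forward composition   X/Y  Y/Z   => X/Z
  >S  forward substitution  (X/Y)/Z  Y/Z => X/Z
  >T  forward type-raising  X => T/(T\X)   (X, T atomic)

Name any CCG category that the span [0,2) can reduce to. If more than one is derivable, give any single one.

N

[0,3] S   <
  [0,2] N   >
    [0,1] "heard" : N/(N\S)
    [1,2] "dog" : N\S
  [2,3] "some" : S\N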